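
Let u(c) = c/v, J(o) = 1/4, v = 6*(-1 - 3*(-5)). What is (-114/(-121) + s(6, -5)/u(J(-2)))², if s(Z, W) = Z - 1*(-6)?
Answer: 238130336196/14641 ≈ 1.6265e+7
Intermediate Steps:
s(Z, W) = 6 + Z (s(Z, W) = Z + 6 = 6 + Z)
v = 84 (v = 6*(-1 + 15) = 6*14 = 84)
J(o) = ¼
u(c) = c/84
(-114/(-121) + s(6, -5)/u(J(-2)))² = (-114/(-121) + (6 + 6)/(((1/84)*(¼))))² = (-114*(-1/121) + 12/(1/336))² = (114/121 + 12*336)² = (114/121 + 4032)² = (487986/121)² = 238130336196/14641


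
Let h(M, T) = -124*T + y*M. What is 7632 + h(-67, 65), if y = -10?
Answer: 242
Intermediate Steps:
h(M, T) = -124*T - 10*M
7632 + h(-67, 65) = 7632 + (-124*65 - 10*(-67)) = 7632 + (-8060 + 670) = 7632 - 7390 = 242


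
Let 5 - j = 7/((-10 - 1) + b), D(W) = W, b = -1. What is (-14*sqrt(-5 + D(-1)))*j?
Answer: -469*I*sqrt(6)/6 ≈ -191.47*I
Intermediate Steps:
j = 67/12 (j = 5 - 7/((-10 - 1) - 1) = 5 - 7/(-11 - 1) = 5 - 7/(-12) = 5 - 7*(-1)/12 = 5 - 1*(-7/12) = 5 + 7/12 = 67/12 ≈ 5.5833)
(-14*sqrt(-5 + D(-1)))*j = -14*sqrt(-5 - 1)*(67/12) = -14*I*sqrt(6)*(67/12) = -469*I*sqrt(6)/6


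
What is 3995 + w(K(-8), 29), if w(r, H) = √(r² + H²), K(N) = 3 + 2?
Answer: 3995 + √866 ≈ 4024.4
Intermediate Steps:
K(N) = 5
w(r, H) = √(H² + r²)
3995 + w(K(-8), 29) = 3995 + √(29² + 5²) = 3995 + √(841 + 25) = 3995 + √866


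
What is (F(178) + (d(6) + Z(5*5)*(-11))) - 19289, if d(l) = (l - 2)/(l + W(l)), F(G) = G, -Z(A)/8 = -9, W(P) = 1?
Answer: -139317/7 ≈ -19902.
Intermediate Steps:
Z(A) = 72 (Z(A) = -8*(-9) = 72)
d(l) = (-2 + l)/(1 + l) (d(l) = (l - 2)/(l + 1) = (-2 + l)/(1 + l))
(F(178) + (d(6) + Z(5*5)*(-11))) - 19289 = (178 + ((-2 + 6)/(1 + 6) + 72*(-11))) - 19289 = (178 + (4/7 - 792)) - 19289 = (178 - 5540/7) - 19289 = -4294/7 - 19289 = -139317/7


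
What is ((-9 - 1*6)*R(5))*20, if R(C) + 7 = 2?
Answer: 1500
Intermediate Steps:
R(C) = -5 (R(C) = -7 + 2 = -5)
((-9 - 1*6)*R(5))*20 = ((-9 - 1*6)*(-5))*20 = ((-9 - 6)*(-5))*20 = -15*(-5)*20 = 75*20 = 1500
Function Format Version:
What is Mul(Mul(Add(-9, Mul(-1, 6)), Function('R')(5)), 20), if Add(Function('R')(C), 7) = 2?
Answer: 1500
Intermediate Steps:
Function('R')(C) = -5 (Function('R')(C) = Add(-7, 2) = -5)
Mul(Mul(Add(-9, Mul(-1, 6)), Function('R')(5)), 20) = Mul(Mul(Add(-9, Mul(-1, 6)), -5), 20) = Mul(Mul(Add(-9, -6), -5), 20) = Mul(Mul(-15, -5), 20) = Mul(75, 20) = 1500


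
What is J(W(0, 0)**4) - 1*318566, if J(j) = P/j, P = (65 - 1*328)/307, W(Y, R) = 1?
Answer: -97800025/307 ≈ -3.1857e+5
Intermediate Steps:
P = -263/307 (P = (65 - 328)*(1/307) = -263*1/307 = -263/307 ≈ -0.85668)
J(j) = -263/(307*j)
J(W(0, 0)**4) - 1*318566 = -263/(307*(1**4)) - 1*318566 = -263/307/1 - 318566 = -263/307*1 - 318566 = -263/307 - 318566 = -97800025/307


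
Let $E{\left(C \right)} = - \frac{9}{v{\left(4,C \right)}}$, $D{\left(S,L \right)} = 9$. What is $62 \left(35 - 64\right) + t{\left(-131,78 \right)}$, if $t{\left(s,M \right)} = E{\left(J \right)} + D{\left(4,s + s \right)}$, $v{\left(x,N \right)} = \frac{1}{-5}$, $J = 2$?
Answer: $-1744$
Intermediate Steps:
$v{\left(x,N \right)} = - \frac{1}{5}$
$E{\left(C \right)} = 45$ ($E{\left(C \right)} = - \frac{9}{- \frac{1}{5}} = \left(-9\right) \left(-5\right) = 45$)
$t{\left(s,M \right)} = 54$ ($t{\left(s,M \right)} = 45 + 9 = 54$)
$62 \left(35 - 64\right) + t{\left(-131,78 \right)} = 62 \left(35 - 64\right) + 54 = 62 \left(-29\right) + 54 = -1798 + 54 = -1744$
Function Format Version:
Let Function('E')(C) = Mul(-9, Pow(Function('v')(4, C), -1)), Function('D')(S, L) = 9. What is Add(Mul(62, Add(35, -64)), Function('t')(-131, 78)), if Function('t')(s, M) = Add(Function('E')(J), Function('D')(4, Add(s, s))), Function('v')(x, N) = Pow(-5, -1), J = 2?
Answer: -1744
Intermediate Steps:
Function('v')(x, N) = Rational(-1, 5)
Function('E')(C) = 45 (Function('E')(C) = Mul(-9, Pow(Rational(-1, 5), -1)) = Mul(-9, -5) = 45)
Function('t')(s, M) = 54 (Function('t')(s, M) = Add(45, 9) = 54)
Add(Mul(62, Add(35, -64)), Function('t')(-131, 78)) = Add(Mul(62, Add(35, -64)), 54) = Add(Mul(62, -29), 54) = Add(-1798, 54) = -1744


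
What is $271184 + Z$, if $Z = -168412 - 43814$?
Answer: $58958$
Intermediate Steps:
$Z = -212226$
$271184 + Z = 271184 - 212226 = 58958$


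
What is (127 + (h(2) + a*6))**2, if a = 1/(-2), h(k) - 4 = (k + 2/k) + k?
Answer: 17689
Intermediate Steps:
h(k) = 4 + 2*k + 2/k (h(k) = 4 + ((k + 2/k) + k) = 4 + (2*k + 2/k) = 4 + 2*k + 2/k)
a = -1/2 ≈ -0.50000
(127 + (h(2) + a*6))**2 = (127 + ((4 + 2*2 + 2/2) - 1/2*6))**2 = (127 + ((4 + 4 + 2*(1/2)) - 3))**2 = (127 + ((4 + 4 + 1) - 3))**2 = (127 + (9 - 3))**2 = (127 + 6)**2 = 133**2 = 17689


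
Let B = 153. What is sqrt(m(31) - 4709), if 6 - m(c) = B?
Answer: 2*I*sqrt(1214) ≈ 69.685*I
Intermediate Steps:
m(c) = -147 (m(c) = 6 - 1*153 = 6 - 153 = -147)
sqrt(m(31) - 4709) = sqrt(-147 - 4709) = sqrt(-4856) = 2*I*sqrt(1214)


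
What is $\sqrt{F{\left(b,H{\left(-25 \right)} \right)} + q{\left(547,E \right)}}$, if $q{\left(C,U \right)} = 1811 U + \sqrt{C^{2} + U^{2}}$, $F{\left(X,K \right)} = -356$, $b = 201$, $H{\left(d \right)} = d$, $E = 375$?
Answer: $\sqrt{678769 + \sqrt{439834}} \approx 824.28$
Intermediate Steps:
$q{\left(C,U \right)} = \sqrt{C^{2} + U^{2}} + 1811 U$
$\sqrt{F{\left(b,H{\left(-25 \right)} \right)} + q{\left(547,E \right)}} = \sqrt{-356 + \left(\sqrt{547^{2} + 375^{2}} + 1811 \cdot 375\right)} = \sqrt{-356 + \left(\sqrt{299209 + 140625} + 679125\right)} = \sqrt{-356 + \left(\sqrt{439834} + 679125\right)} = \sqrt{-356 + \left(679125 + \sqrt{439834}\right)} = \sqrt{678769 + \sqrt{439834}}$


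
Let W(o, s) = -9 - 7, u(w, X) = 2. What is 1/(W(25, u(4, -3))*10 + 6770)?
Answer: 1/6610 ≈ 0.00015129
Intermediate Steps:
W(o, s) = -16
1/(W(25, u(4, -3))*10 + 6770) = 1/(-16*10 + 6770) = 1/(-160 + 6770) = 1/6610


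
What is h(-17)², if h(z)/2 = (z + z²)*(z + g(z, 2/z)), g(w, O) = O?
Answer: 86713344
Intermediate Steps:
h(z) = 2*(z + z²)*(z + 2/z) (h(z) = 2*((z + z²)*(z + 2/z)) = 2*(z + z²)*(z + 2/z))
h(-17)² = (4 + 2*(-17)*(2 - 17 + (-17)²))² = (4 + 2*(-17)*(2 - 17 + 289))² = (4 + 2*(-17)*274)² = (4 - 9316)² = (-9312)² = 86713344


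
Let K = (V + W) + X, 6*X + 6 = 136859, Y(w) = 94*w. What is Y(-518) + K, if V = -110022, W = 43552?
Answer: -554119/6 ≈ -92353.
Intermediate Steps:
X = 136853/6 (X = -1 + (1/6)*136859 = -1 + 136859/6 = 136853/6 ≈ 22809.)
K = -261967/6 (K = (-110022 + 43552) + 136853/6 = -66470 + 136853/6 = -261967/6 ≈ -43661.)
Y(-518) + K = 94*(-518) - 261967/6 = -48692 - 261967/6 = -554119/6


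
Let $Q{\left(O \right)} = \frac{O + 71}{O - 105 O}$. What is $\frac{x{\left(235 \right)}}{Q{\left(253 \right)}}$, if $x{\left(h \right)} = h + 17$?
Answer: $- \frac{184184}{9} \approx -20465.0$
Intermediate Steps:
$Q{\left(O \right)} = - \frac{71 + O}{104 O}$ ($Q{\left(O \right)} = \frac{71 + O}{\left(-104\right) O} = \left(71 + O\right) \left(- \frac{1}{104 O}\right) = - \frac{71 + O}{104 O}$)
$x{\left(h \right)} = 17 + h$
$\frac{x{\left(235 \right)}}{Q{\left(253 \right)}} = \frac{17 + 235}{\frac{1}{104} \cdot \frac{1}{253} \left(-71 - 253\right)} = \frac{252}{\frac{1}{104} \cdot \frac{1}{253} \left(-71 - 253\right)} = \frac{252}{\frac{1}{104} \cdot \frac{1}{253} \left(-324\right)} = \frac{252}{- \frac{81}{6578}} = 252 \left(- \frac{6578}{81}\right) = - \frac{184184}{9}$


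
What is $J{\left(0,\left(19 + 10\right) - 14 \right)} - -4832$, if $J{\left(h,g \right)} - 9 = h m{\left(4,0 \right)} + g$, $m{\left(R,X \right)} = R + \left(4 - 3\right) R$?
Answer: $4856$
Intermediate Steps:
$m{\left(R,X \right)} = 2 R$ ($m{\left(R,X \right)} = R + 1 R = R + R = 2 R$)
$J{\left(h,g \right)} = 9 + g + 8 h$ ($J{\left(h,g \right)} = 9 + \left(h 2 \cdot 4 + g\right) = 9 + \left(h 8 + g\right) = 9 + \left(8 h + g\right) = 9 + \left(g + 8 h\right) = 9 + g + 8 h$)
$J{\left(0,\left(19 + 10\right) - 14 \right)} - -4832 = \left(9 + \left(\left(19 + 10\right) - 14\right) + 8 \cdot 0\right) - -4832 = \left(9 + \left(29 - 14\right) + 0\right) + 4832 = \left(9 + 15 + 0\right) + 4832 = 24 + 4832 = 4856$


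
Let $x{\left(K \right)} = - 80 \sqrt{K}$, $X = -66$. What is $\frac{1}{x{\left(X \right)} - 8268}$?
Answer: $\frac{i}{4 \left(- 2067 i + 20 \sqrt{66}\right)} \approx -0.00012021 + 9.449 \cdot 10^{-6} i$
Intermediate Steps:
$\frac{1}{x{\left(X \right)} - 8268} = \frac{1}{- 80 \sqrt{-66} - 8268} = \frac{1}{- 80 i \sqrt{66} - 8268} = \frac{1}{-8268 - 80 i \sqrt{66}}$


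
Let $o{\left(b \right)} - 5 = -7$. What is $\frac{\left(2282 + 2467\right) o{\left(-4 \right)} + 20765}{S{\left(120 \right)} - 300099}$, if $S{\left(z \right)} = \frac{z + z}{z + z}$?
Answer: $- \frac{11267}{300098} \approx -0.037544$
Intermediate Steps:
$o{\left(b \right)} = -2$ ($o{\left(b \right)} = 5 - 7 = -2$)
$S{\left(z \right)} = 1$ ($S{\left(z \right)} = \frac{2 z}{2 z} = 2 z \frac{1}{2 z} = 1$)
$\frac{\left(2282 + 2467\right) o{\left(-4 \right)} + 20765}{S{\left(120 \right)} - 300099} = \frac{\left(2282 + 2467\right) \left(-2\right) + 20765}{1 - 300099} = \frac{4749 \left(-2\right) + 20765}{-300098} = \left(-9498 + 20765\right) \left(- \frac{1}{300098}\right) = 11267 \left(- \frac{1}{300098}\right) = - \frac{11267}{300098}$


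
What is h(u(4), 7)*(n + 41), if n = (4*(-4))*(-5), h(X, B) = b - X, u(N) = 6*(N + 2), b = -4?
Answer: -4840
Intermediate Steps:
u(N) = 12 + 6*N (u(N) = 6*(2 + N) = 12 + 6*N)
h(X, B) = -4 - X
n = 80 (n = -16*(-5) = 80)
h(u(4), 7)*(n + 41) = (-4 - (12 + 6*4))*(80 + 41) = (-4 - (12 + 24))*121 = (-4 - 1*36)*121 = (-4 - 36)*121 = -40*121 = -4840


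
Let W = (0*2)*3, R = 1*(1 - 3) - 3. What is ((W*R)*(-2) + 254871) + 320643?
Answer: 575514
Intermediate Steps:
R = -5 (R = 1*(-2) - 3 = -2 - 3 = -5)
W = 0 (W = 0*3 = 0)
((W*R)*(-2) + 254871) + 320643 = ((0*(-5))*(-2) + 254871) + 320643 = (0*(-2) + 254871) + 320643 = (0 + 254871) + 320643 = 254871 + 320643 = 575514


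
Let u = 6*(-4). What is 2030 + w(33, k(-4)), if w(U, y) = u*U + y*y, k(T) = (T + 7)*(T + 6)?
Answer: 1274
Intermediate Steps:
u = -24
k(T) = (6 + T)*(7 + T) (k(T) = (7 + T)*(6 + T) = (6 + T)*(7 + T))
w(U, y) = y**2 - 24*U (w(U, y) = -24*U + y*y = -24*U + y**2 = y**2 - 24*U)
2030 + w(33, k(-4)) = 2030 + ((42 + (-4)**2 + 13*(-4))**2 - 24*33) = 2030 + ((42 + 16 - 52)**2 - 792) = 2030 + (6**2 - 792) = 2030 + (36 - 792) = 2030 - 756 = 1274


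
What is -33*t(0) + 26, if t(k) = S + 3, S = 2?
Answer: -139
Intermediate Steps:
t(k) = 5 (t(k) = 2 + 3 = 5)
-33*t(0) + 26 = -33*5 + 26 = -165 + 26 = -139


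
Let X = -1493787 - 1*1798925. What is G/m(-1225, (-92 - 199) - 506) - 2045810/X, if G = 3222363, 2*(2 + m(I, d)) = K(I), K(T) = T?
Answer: -10609056168211/2023371524 ≈ -5243.3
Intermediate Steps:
m(I, d) = -2 + I/2
X = -3292712 (X = -1493787 - 1798925 = -3292712)
G/m(-1225, (-92 - 199) - 506) - 2045810/X = 3222363/(-2 + (½)*(-1225)) - 2045810/(-3292712) = 3222363/(-2 - 1225/2) - 2045810*(-1/3292712) = 3222363/(-1229/2) + 1022905/1646356 = 3222363*(-2/1229) + 1022905/1646356 = -6444726/1229 + 1022905/1646356 = -10609056168211/2023371524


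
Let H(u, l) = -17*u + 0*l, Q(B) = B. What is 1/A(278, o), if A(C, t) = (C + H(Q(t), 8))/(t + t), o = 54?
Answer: -27/160 ≈ -0.16875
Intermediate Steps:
H(u, l) = -17*u (H(u, l) = -17*u + 0 = -17*u)
A(C, t) = (C - 17*t)/(2*t) (A(C, t) = (C - 17*t)/(t + t) = (C - 17*t)/((2*t)) = (C - 17*t)*(1/(2*t)) = (C - 17*t)/(2*t))
1/A(278, o) = 1/((1/2)*(278 - 17*54)/54) = 1/((1/2)*(1/54)*(278 - 918)) = 1/((1/2)*(1/54)*(-640)) = 1/(-160/27) = -27/160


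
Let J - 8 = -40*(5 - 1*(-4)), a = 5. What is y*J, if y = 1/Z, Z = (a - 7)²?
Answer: -88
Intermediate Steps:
J = -352 (J = 8 - 40*(5 - 1*(-4)) = 8 - 40*(5 + 4) = 8 - 40*9 = 8 - 360 = -352)
Z = 4 (Z = (5 - 7)² = (-2)² = 4)
y = ¼ (y = 1/4 = ¼ ≈ 0.25000)
y*J = (¼)*(-352) = -88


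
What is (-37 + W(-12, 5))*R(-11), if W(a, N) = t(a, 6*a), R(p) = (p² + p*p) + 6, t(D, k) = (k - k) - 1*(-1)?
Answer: -8928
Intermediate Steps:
t(D, k) = 1 (t(D, k) = 0 + 1 = 1)
R(p) = 6 + 2*p² (R(p) = (p² + p²) + 6 = 2*p² + 6 = 6 + 2*p²)
W(a, N) = 1
(-37 + W(-12, 5))*R(-11) = (-37 + 1)*(6 + 2*(-11)²) = -36*(6 + 2*121) = -36*(6 + 242) = -36*248 = -8928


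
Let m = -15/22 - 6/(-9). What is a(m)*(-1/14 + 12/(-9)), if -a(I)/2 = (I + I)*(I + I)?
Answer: 59/22869 ≈ 0.0025799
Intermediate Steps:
m = -1/66 (m = -15*1/22 - 6*(-⅑) = -15/22 + ⅔ = -1/66 ≈ -0.015152)
a(I) = -8*I² (a(I) = -2*(I + I)*(I + I) = -2*2*I*2*I = -8*I²)
a(m)*(-1/14 + 12/(-9)) = (-8*(-1/66)²)*(-1/14 + 12/(-9)) = (-8*1/4356)*(-1*1/14 + 12*(-⅑)) = -2*(-1/14 - 4/3)/1089 = -2/1089*(-59/42) = 59/22869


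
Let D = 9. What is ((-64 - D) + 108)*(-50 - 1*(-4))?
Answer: -1610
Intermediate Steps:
((-64 - D) + 108)*(-50 - 1*(-4)) = ((-64 - 1*9) + 108)*(-50 - 1*(-4)) = ((-64 - 9) + 108)*(-50 + 4) = (-73 + 108)*(-46) = 35*(-46) = -1610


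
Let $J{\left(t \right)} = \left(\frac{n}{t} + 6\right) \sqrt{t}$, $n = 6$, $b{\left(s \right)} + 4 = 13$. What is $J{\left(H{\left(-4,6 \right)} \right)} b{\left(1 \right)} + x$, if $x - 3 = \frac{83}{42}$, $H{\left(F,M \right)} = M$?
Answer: $\frac{209}{42} + 63 \sqrt{6} \approx 159.29$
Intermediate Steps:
$b{\left(s \right)} = 9$ ($b{\left(s \right)} = -4 + 13 = 9$)
$x = \frac{209}{42}$ ($x = 3 + \frac{83}{42} = \frac{209}{42} \approx 4.9762$)
$J{\left(t \right)} = \sqrt{t} \left(6 + \frac{6}{t}\right)$ ($J{\left(t \right)} = \left(\frac{1}{t} 6 + 6\right) \sqrt{t} = \left(\frac{6}{t} + 6\right) \sqrt{t} = \left(6 + \frac{6}{t}\right) \sqrt{t} = \sqrt{t} \left(6 + \frac{6}{t}\right)$)
$J{\left(H{\left(-4,6 \right)} \right)} b{\left(1 \right)} + x = \frac{6 \left(1 + 6\right)}{\sqrt{6}} \cdot 9 + \frac{209}{42} = 6 \frac{\sqrt{6}}{6} \cdot 7 \cdot 9 + \frac{209}{42} = 7 \sqrt{6} \cdot 9 + \frac{209}{42} = 63 \sqrt{6} + \frac{209}{42} = \frac{209}{42} + 63 \sqrt{6}$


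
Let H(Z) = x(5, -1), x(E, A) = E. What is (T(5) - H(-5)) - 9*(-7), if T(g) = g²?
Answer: 83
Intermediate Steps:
H(Z) = 5
(T(5) - H(-5)) - 9*(-7) = (5² - 1*5) - 9*(-7) = (25 - 5) + 63 = 20 + 63 = 83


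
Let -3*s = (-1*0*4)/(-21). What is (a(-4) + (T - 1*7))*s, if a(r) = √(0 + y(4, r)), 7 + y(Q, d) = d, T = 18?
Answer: 0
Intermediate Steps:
y(Q, d) = -7 + d
s = 0 (s = --1*0*4/(3*(-21)) = -0*4*(-1)/(3*21) = -0*(-1)/21 = -⅓*0 = 0)
a(r) = √(-7 + r) (a(r) = √(0 + (-7 + r)) = √(-7 + r))
(a(-4) + (T - 1*7))*s = (√(-7 - 4) + (18 - 1*7))*0 = (√(-11) + (18 - 7))*0 = (I*√11 + 11)*0 = (11 + I*√11)*0 = 0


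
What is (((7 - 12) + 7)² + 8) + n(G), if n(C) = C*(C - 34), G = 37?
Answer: 123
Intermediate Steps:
n(C) = C*(-34 + C)
(((7 - 12) + 7)² + 8) + n(G) = (((7 - 12) + 7)² + 8) + 37*(-34 + 37) = ((-5 + 7)² + 8) + 37*3 = (2² + 8) + 111 = (4 + 8) + 111 = 12 + 111 = 123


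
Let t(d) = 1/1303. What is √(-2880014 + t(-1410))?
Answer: I*√4889713688023/1303 ≈ 1697.1*I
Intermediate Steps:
t(d) = 1/1303
√(-2880014 + t(-1410)) = √(-2880014 + 1/1303) = √(-3752658241/1303) = I*√4889713688023/1303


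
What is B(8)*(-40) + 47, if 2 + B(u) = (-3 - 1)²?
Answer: -513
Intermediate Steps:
B(u) = 14 (B(u) = -2 + (-3 - 1)² = -2 + (-4)² = -2 + 16 = 14)
B(8)*(-40) + 47 = 14*(-40) + 47 = -560 + 47 = -513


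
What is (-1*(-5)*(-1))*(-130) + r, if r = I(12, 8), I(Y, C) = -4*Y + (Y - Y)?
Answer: 602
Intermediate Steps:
I(Y, C) = -4*Y (I(Y, C) = -4*Y + 0 = -4*Y)
r = -48 (r = -4*12 = -48)
(-1*(-5)*(-1))*(-130) + r = (-1*(-5)*(-1))*(-130) - 48 = (5*(-1))*(-130) - 48 = -5*(-130) - 48 = 650 - 48 = 602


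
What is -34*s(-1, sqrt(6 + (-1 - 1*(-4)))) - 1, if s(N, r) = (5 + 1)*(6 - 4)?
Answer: -409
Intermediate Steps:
s(N, r) = 12 (s(N, r) = 6*2 = 12)
-34*s(-1, sqrt(6 + (-1 - 1*(-4)))) - 1 = -34*12 - 1 = -408 - 1 = -409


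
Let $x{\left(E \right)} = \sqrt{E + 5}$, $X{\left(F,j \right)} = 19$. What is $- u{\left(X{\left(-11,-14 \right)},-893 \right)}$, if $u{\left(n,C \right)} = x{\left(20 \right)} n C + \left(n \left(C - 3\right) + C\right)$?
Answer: $102752$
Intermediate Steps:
$x{\left(E \right)} = \sqrt{5 + E}$
$u{\left(n,C \right)} = C + n \left(-3 + C\right) + 5 C n$ ($u{\left(n,C \right)} = \sqrt{5 + 20} n C + \left(n \left(C - 3\right) + C\right) = \sqrt{25} n C + \left(n \left(-3 + C\right) + C\right) = 5 n C + \left(C + n \left(-3 + C\right)\right) = 5 C n + \left(C + n \left(-3 + C\right)\right) = C + n \left(-3 + C\right) + 5 C n$)
$- u{\left(X{\left(-11,-14 \right)},-893 \right)} = - (-893 - 57 + 6 \left(-893\right) 19) = - (-893 - 57 - 101802) = \left(-1\right) \left(-102752\right) = 102752$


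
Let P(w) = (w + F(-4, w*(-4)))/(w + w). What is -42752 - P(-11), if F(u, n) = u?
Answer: -940559/22 ≈ -42753.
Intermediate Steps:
P(w) = (-4 + w)/(2*w) (P(w) = (w - 4)/(w + w) = (-4 + w)/((2*w)) = (-4 + w)*(1/(2*w)) = (-4 + w)/(2*w))
-42752 - P(-11) = -42752 - (-4 - 11)/(2*(-11)) = -42752 - (-1)*(-15)/(2*11) = -42752 - 1*15/22 = -42752 - 15/22 = -940559/22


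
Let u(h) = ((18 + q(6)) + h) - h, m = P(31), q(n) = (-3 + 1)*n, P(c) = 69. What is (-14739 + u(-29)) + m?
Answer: -14664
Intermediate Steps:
q(n) = -2*n
m = 69
u(h) = 6 (u(h) = ((18 - 2*6) + h) - h = ((18 - 12) + h) - h = (6 + h) - h = 6)
(-14739 + u(-29)) + m = (-14739 + 6) + 69 = -14733 + 69 = -14664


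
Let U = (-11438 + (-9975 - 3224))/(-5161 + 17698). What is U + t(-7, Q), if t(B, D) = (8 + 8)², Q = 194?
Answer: 3184835/12537 ≈ 254.03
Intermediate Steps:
t(B, D) = 256 (t(B, D) = 16² = 256)
U = -24637/12537 (U = (-11438 - 13199)/12537 = -24637*1/12537 = -24637/12537 ≈ -1.9651)
U + t(-7, Q) = -24637/12537 + 256 = 3184835/12537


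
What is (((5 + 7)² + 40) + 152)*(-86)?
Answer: -28896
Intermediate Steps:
(((5 + 7)² + 40) + 152)*(-86) = ((12² + 40) + 152)*(-86) = ((144 + 40) + 152)*(-86) = (184 + 152)*(-86) = 336*(-86) = -28896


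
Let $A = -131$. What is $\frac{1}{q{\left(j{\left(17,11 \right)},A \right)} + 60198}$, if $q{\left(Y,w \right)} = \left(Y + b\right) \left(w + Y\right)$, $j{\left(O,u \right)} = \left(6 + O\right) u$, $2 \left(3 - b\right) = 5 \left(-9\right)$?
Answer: $\frac{1}{94175} \approx 1.0619 \cdot 10^{-5}$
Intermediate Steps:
$b = \frac{51}{2}$ ($b = 3 - \frac{5 \left(-9\right)}{2} = 3 - - \frac{45}{2} = 3 + \frac{45}{2} = \frac{51}{2} \approx 25.5$)
$j{\left(O,u \right)} = u \left(6 + O\right)$
$q{\left(Y,w \right)} = \left(\frac{51}{2} + Y\right) \left(Y + w\right)$ ($q{\left(Y,w \right)} = \left(Y + \frac{51}{2}\right) \left(w + Y\right) = \left(\frac{51}{2} + Y\right) \left(Y + w\right)$)
$\frac{1}{q{\left(j{\left(17,11 \right)},A \right)} + 60198} = \frac{1}{\left(\left(11 \left(6 + 17\right)\right)^{2} + \frac{51 \cdot 11 \left(6 + 17\right)}{2} + \frac{51}{2} \left(-131\right) + 11 \left(6 + 17\right) \left(-131\right)\right) + 60198} = \frac{1}{\left(\left(11 \cdot 23\right)^{2} + \frac{51 \cdot 11 \cdot 23}{2} - \frac{6681}{2} + 11 \cdot 23 \left(-131\right)\right) + 60198} = \frac{1}{\left(253^{2} + \frac{51}{2} \cdot 253 - \frac{6681}{2} + 253 \left(-131\right)\right) + 60198} = \frac{1}{\left(64009 + \frac{12903}{2} - \frac{6681}{2} - 33143\right) + 60198} = \frac{1}{33977 + 60198} = \frac{1}{94175}$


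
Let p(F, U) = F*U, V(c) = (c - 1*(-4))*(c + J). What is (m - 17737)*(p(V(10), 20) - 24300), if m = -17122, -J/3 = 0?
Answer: 749468500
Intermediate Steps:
J = 0 (J = -3*0 = 0)
V(c) = c*(4 + c) (V(c) = (c - 1*(-4))*(c + 0) = (c + 4)*c = (4 + c)*c = c*(4 + c))
(m - 17737)*(p(V(10), 20) - 24300) = (-17122 - 17737)*((10*(4 + 10))*20 - 24300) = -34859*((10*14)*20 - 24300) = -34859*(140*20 - 24300) = -34859*(2800 - 24300) = -34859*(-21500) = 749468500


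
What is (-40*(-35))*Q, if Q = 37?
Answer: 51800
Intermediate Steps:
(-40*(-35))*Q = -40*(-35)*37 = 1400*37 = 51800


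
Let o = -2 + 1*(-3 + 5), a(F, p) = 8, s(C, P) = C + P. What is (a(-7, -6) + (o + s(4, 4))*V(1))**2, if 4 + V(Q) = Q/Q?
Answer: 256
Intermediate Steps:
o = 0 (o = -2 + 1*2 = -2 + 2 = 0)
V(Q) = -3 (V(Q) = -4 + Q/Q = -4 + 1 = -3)
(a(-7, -6) + (o + s(4, 4))*V(1))**2 = (8 + (0 + (4 + 4))*(-3))**2 = (8 + (0 + 8)*(-3))**2 = (8 + 8*(-3))**2 = (8 - 24)**2 = (-16)**2 = 256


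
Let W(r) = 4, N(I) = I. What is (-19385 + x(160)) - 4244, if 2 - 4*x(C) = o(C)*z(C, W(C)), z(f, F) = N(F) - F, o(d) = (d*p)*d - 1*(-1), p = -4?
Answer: -47257/2 ≈ -23629.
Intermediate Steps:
o(d) = 1 - 4*d² (o(d) = (d*(-4))*d - 1*(-1) = (-4*d)*d + 1 = -4*d² + 1 = 1 - 4*d²)
z(f, F) = 0 (z(f, F) = F - F = 0)
x(C) = ½ (x(C) = ½ - (1 - 4*C²)*0/4 = ½ - ¼*0 = ½ + 0 = ½)
(-19385 + x(160)) - 4244 = (-19385 + ½) - 4244 = -38769/2 - 4244 = -47257/2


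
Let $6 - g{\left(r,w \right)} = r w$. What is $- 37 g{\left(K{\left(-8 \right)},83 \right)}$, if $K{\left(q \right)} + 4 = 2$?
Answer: $-6364$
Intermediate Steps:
$K{\left(q \right)} = -2$ ($K{\left(q \right)} = -4 + 2 = -2$)
$g{\left(r,w \right)} = 6 - r w$
$- 37 g{\left(K{\left(-8 \right)},83 \right)} = - 37 \left(6 - \left(-2\right) 83\right) = - 37 \left(6 + 166\right) = \left(-37\right) 172 = -6364$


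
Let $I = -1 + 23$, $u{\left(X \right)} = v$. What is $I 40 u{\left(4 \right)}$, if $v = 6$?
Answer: $5280$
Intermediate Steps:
$u{\left(X \right)} = 6$
$I = 22$
$I 40 u{\left(4 \right)} = 22 \cdot 40 \cdot 6 = 880 \cdot 6 = 5280$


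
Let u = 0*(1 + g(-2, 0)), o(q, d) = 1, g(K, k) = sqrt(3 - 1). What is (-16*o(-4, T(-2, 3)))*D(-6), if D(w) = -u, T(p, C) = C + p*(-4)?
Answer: 0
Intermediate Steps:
g(K, k) = sqrt(2)
T(p, C) = C - 4*p
u = 0 (u = 0*(1 + sqrt(2)) = 0)
D(w) = 0 (D(w) = -1*0 = 0)
(-16*o(-4, T(-2, 3)))*D(-6) = -16*1*0 = -16*0 = 0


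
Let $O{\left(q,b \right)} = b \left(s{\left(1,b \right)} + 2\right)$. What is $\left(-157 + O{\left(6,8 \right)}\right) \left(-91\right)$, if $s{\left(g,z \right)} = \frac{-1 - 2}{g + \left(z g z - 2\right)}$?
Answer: $\frac{38597}{3} \approx 12866.0$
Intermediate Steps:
$s{\left(g,z \right)} = - \frac{3}{-2 + g + g z^{2}}$ ($s{\left(g,z \right)} = - \frac{3}{g + \left(g z z - 2\right)} = - \frac{3}{g + \left(g z^{2} - 2\right)} = - \frac{3}{g + \left(-2 + g z^{2}\right)} = - \frac{3}{-2 + g + g z^{2}}$)
$O{\left(q,b \right)} = b \left(2 - \frac{3}{-1 + b^{2}}\right)$ ($O{\left(q,b \right)} = b \left(- \frac{3}{-2 + 1 + 1 b^{2}} + 2\right) = b \left(- \frac{3}{-2 + 1 + b^{2}} + 2\right) = b \left(- \frac{3}{-1 + b^{2}} + 2\right) = b \left(2 - \frac{3}{-1 + b^{2}}\right)$)
$\left(-157 + O{\left(6,8 \right)}\right) \left(-91\right) = \left(-157 + \frac{8 \left(-5 + 2 \cdot 8^{2}\right)}{-1 + 8^{2}}\right) \left(-91\right) = \left(-157 + \frac{8 \left(-5 + 2 \cdot 64\right)}{-1 + 64}\right) \left(-91\right) = \left(-157 + \frac{8 \left(-5 + 128\right)}{63}\right) \left(-91\right) = \left(-157 + 8 \cdot \frac{1}{63} \cdot 123\right) \left(-91\right) = \left(-157 + \frac{328}{21}\right) \left(-91\right) = \left(- \frac{2969}{21}\right) \left(-91\right) = \frac{38597}{3}$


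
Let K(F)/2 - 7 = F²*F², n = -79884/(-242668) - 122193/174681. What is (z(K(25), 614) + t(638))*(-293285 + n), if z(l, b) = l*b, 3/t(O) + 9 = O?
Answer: -104198845951258337928639525/740638570087 ≈ -1.4069e+14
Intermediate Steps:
n = -436058720/1177485803 (n = -79884*(-1/242668) - 122193*1/174681 = 19971/60667 - 13577/19409 = -436058720/1177485803 ≈ -0.37033)
t(O) = 3/(-9 + O)
K(F) = 14 + 2*F⁴ (K(F) = 14 + 2*(F²*F²) = 14 + 2*F⁴)
z(l, b) = b*l
(z(K(25), 614) + t(638))*(-293285 + n) = (614*(14 + 2*25⁴) + 3/(-9 + 638))*(-293285 - 436058720/1177485803) = (614*(14 + 2*390625) + 3/629)*(-345339359791575/1177485803) = (614*(14 + 781250) + 3*(1/629))*(-345339359791575/1177485803) = (614*781264 + 3/629)*(-345339359791575/1177485803) = (479696096 + 3/629)*(-345339359791575/1177485803) = (301728844387/629)*(-345339359791575/1177485803) = -104198845951258337928639525/740638570087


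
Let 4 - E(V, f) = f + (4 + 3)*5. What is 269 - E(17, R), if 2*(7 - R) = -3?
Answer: 617/2 ≈ 308.50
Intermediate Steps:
R = 17/2 (R = 7 - ½*(-3) = 7 + 3/2 = 17/2 ≈ 8.5000)
E(V, f) = -31 - f (E(V, f) = 4 - (f + (4 + 3)*5) = 4 - (f + 7*5) = 4 - (f + 35) = 4 - (35 + f) = 4 + (-35 - f) = -31 - f)
269 - E(17, R) = 269 - (-31 - 1*17/2) = 269 - (-31 - 17/2) = 269 - 1*(-79/2) = 269 + 79/2 = 617/2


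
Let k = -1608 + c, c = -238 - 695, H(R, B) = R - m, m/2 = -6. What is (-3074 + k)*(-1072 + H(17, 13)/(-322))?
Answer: 1938370995/322 ≈ 6.0198e+6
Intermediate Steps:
m = -12 (m = 2*(-6) = -12)
H(R, B) = 12 + R (H(R, B) = R - 1*(-12) = R + 12 = 12 + R)
c = -933
k = -2541 (k = -1608 - 933 = -2541)
(-3074 + k)*(-1072 + H(17, 13)/(-322)) = (-3074 - 2541)*(-1072 + (12 + 17)/(-322)) = -5615*(-1072 + 29*(-1/322)) = -5615*(-1072 - 29/322) = -5615*(-345213/322) = 1938370995/322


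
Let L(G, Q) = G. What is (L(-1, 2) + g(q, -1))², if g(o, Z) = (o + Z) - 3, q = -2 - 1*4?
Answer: 121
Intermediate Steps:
q = -6 (q = -2 - 4 = -6)
g(o, Z) = -3 + Z + o (g(o, Z) = (Z + o) - 3 = -3 + Z + o)
(L(-1, 2) + g(q, -1))² = (-1 + (-3 - 1 - 6))² = (-1 - 10)² = (-11)² = 121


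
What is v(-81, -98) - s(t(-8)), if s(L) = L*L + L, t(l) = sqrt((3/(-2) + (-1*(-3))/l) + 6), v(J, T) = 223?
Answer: 1751/8 - sqrt(66)/4 ≈ 216.84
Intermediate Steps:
t(l) = sqrt(9/2 + 3/l) (t(l) = sqrt((3*(-1/2) + 3/l) + 6) = sqrt((-3/2 + 3/l) + 6) = sqrt(9/2 + 3/l))
s(L) = L + L**2 (s(L) = L**2 + L = L + L**2)
v(-81, -98) - s(t(-8)) = 223 - sqrt(18 + 12/(-8))/2*(1 + sqrt(18 + 12/(-8))/2) = 223 - sqrt(18 + 12*(-1/8))/2*(1 + sqrt(18 + 12*(-1/8))/2) = 223 - sqrt(18 - 3/2)/2*(1 + sqrt(18 - 3/2)/2) = 223 - sqrt(33/2)/2*(1 + sqrt(33/2)/2) = 223 - (sqrt(66)/2)/2*(1 + (sqrt(66)/2)/2) = 223 - sqrt(66)/4*(1 + sqrt(66)/4) = 223 - sqrt(66)*(1 + sqrt(66)/4)/4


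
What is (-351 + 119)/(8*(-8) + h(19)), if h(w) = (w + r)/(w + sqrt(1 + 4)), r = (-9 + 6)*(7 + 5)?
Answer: 5360824/1499809 + 3944*sqrt(5)/1499809 ≈ 3.5802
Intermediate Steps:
r = -36 (r = -3*12 = -36)
h(w) = (-36 + w)/(w + sqrt(5)) (h(w) = (w - 36)/(w + sqrt(1 + 4)) = (-36 + w)/(w + sqrt(5)))
(-351 + 119)/(8*(-8) + h(19)) = (-351 + 119)/(8*(-8) + (-36 + 19)/(19 + sqrt(5))) = -232/(-64 - 17/(19 + sqrt(5)))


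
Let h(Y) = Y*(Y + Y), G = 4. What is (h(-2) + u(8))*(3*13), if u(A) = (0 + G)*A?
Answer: 1560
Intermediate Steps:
u(A) = 4*A (u(A) = (0 + 4)*A = 4*A)
h(Y) = 2*Y**2 (h(Y) = Y*(2*Y) = 2*Y**2)
(h(-2) + u(8))*(3*13) = (2*(-2)**2 + 4*8)*(3*13) = (2*4 + 32)*39 = (8 + 32)*39 = 40*39 = 1560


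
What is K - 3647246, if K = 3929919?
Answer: 282673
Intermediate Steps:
K - 3647246 = 3929919 - 3647246 = 282673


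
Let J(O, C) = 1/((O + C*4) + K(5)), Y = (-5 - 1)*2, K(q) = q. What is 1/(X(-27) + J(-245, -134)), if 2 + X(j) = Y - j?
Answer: 776/10087 ≈ 0.076931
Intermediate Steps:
Y = -12 (Y = -6*2 = -12)
J(O, C) = 1/(5 + O + 4*C) (J(O, C) = 1/((O + C*4) + 5) = 1/((O + 4*C) + 5) = 1/(5 + O + 4*C))
X(j) = -14 - j (X(j) = -2 + (-12 - j) = -14 - j)
1/(X(-27) + J(-245, -134)) = 1/((-14 - 1*(-27)) + 1/(5 - 245 + 4*(-134))) = 1/((-14 + 27) + 1/(5 - 245 - 536)) = 1/(13 + 1/(-776)) = 1/(13 - 1/776) = 1/(10087/776) = 776/10087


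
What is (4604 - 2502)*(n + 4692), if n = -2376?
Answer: 4868232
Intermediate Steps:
(4604 - 2502)*(n + 4692) = (4604 - 2502)*(-2376 + 4692) = 2102*2316 = 4868232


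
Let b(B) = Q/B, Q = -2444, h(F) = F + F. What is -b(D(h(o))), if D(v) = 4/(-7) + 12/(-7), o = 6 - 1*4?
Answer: -4277/4 ≈ -1069.3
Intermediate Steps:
o = 2 (o = 6 - 4 = 2)
h(F) = 2*F
D(v) = -16/7 (D(v) = 4*(-⅐) + 12*(-⅐) = -4/7 - 12/7 = -16/7)
b(B) = -2444/B
-b(D(h(o))) = -(-2444)/(-16/7) = -(-2444)*(-7)/16 = -1*4277/4 = -4277/4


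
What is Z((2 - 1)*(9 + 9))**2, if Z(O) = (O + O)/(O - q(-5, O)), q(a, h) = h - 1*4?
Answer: 81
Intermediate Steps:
q(a, h) = -4 + h (q(a, h) = h - 4 = -4 + h)
Z(O) = O/2 (Z(O) = (O + O)/(O - (-4 + O)) = (2*O)/(O + (4 - O)) = (2*O)/4 = (2*O)*(1/4) = O/2)
Z((2 - 1)*(9 + 9))**2 = (((2 - 1)*(9 + 9))/2)**2 = ((1*18)/2)**2 = ((1/2)*18)**2 = 9**2 = 81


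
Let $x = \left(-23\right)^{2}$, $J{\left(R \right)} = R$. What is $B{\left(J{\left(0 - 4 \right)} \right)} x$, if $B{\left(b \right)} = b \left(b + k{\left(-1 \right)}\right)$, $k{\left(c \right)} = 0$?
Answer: $8464$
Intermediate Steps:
$x = 529$
$B{\left(b \right)} = b^{2}$ ($B{\left(b \right)} = b \left(b + 0\right) = b b = b^{2}$)
$B{\left(J{\left(0 - 4 \right)} \right)} x = \left(0 - 4\right)^{2} \cdot 529 = \left(-4\right)^{2} \cdot 529 = 16 \cdot 529 = 8464$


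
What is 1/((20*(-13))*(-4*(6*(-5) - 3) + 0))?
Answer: -1/34320 ≈ -2.9138e-5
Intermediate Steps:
1/((20*(-13))*(-4*(6*(-5) - 3) + 0)) = 1/(-260*(-4*(-30 - 3) + 0)) = 1/(-260*(-4*(-33) + 0)) = 1/(-260*(132 + 0)) = 1/(-260*132) = 1/(-34320) = -1/34320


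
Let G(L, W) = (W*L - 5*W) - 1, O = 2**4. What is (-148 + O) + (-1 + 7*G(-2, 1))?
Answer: -189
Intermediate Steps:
O = 16
G(L, W) = -1 - 5*W + L*W (G(L, W) = (L*W - 5*W) - 1 = (-5*W + L*W) - 1 = -1 - 5*W + L*W)
(-148 + O) + (-1 + 7*G(-2, 1)) = (-148 + 16) + (-1 + 7*(-1 - 5*1 - 2*1)) = -132 + (-1 + 7*(-1 - 5 - 2)) = -132 + (-1 + 7*(-8)) = -132 + (-1 - 56) = -132 - 57 = -189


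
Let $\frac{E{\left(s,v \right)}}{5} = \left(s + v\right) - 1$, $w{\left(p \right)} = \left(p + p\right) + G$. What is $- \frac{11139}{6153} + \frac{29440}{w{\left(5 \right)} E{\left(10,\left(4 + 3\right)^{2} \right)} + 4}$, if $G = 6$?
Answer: $\frac{10784567}{2381211} \approx 4.529$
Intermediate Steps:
$w{\left(p \right)} = 6 + 2 p$ ($w{\left(p \right)} = \left(p + p\right) + 6 = 2 p + 6 = 6 + 2 p$)
$E{\left(s,v \right)} = -5 + 5 s + 5 v$ ($E{\left(s,v \right)} = 5 \left(\left(s + v\right) - 1\right) = 5 \left(-1 + s + v\right) = -5 + 5 s + 5 v$)
$- \frac{11139}{6153} + \frac{29440}{w{\left(5 \right)} E{\left(10,\left(4 + 3\right)^{2} \right)} + 4} = - \frac{11139}{6153} + \frac{29440}{\left(6 + 2 \cdot 5\right) \left(-5 + 5 \cdot 10 + 5 \left(4 + 3\right)^{2}\right) + 4} = \left(-11139\right) \frac{1}{6153} + \frac{29440}{\left(6 + 10\right) \left(-5 + 50 + 5 \cdot 7^{2}\right) + 4} = - \frac{3713}{2051} + \frac{29440}{16 \left(-5 + 50 + 5 \cdot 49\right) + 4} = - \frac{3713}{2051} + \frac{29440}{16 \left(-5 + 50 + 245\right) + 4} = - \frac{3713}{2051} + \frac{29440}{16 \cdot 290 + 4} = - \frac{3713}{2051} + \frac{29440}{4640 + 4} = - \frac{3713}{2051} + \frac{29440}{4644} = - \frac{3713}{2051} + 29440 \cdot \frac{1}{4644} = - \frac{3713}{2051} + \frac{7360}{1161} = \frac{10784567}{2381211}$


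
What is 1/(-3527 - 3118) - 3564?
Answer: -23682781/6645 ≈ -3564.0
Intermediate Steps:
1/(-3527 - 3118) - 3564 = 1/(-6645) - 3564 = -1/6645 - 3564 = -23682781/6645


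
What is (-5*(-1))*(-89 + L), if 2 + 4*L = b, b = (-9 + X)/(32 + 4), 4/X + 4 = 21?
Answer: -1096225/2448 ≈ -447.80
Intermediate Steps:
X = 4/17 (X = 4/(-4 + 21) = 4/17 ≈ 0.23529)
b = -149/612 (b = (-9 + 4/17)/(32 + 4) = -149/17/36 = -149/17*1/36 = -149/612 ≈ -0.24346)
L = -1373/2448 (L = -½ + (¼)*(-149/612) = -½ - 149/2448 = -1373/2448 ≈ -0.56087)
(-5*(-1))*(-89 + L) = (-5*(-1))*(-89 - 1373/2448) = 5*(-219245/2448) = -1096225/2448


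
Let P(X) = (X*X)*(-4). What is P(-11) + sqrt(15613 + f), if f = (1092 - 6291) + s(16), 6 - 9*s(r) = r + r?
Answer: -484 + 10*sqrt(937)/3 ≈ -381.97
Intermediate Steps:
s(r) = 2/3 - 2*r/9 (s(r) = 2/3 - (r + r)/9 = 2/3 - 2*r/9)
f = -46817/9 (f = (1092 - 6291) + (2/3 - 2/9*16) = -5199 + (2/3 - 32/9) = -5199 - 26/9 = -46817/9 ≈ -5201.9)
P(X) = -4*X**2 (P(X) = X**2*(-4) = -4*X**2)
P(-11) + sqrt(15613 + f) = -4*(-11)**2 + sqrt(15613 - 46817/9) = -4*121 + sqrt(93700/9) = -484 + 10*sqrt(937)/3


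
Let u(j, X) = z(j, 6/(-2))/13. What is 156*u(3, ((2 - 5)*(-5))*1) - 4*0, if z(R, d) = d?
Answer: -36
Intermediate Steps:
u(j, X) = -3/13 (u(j, X) = (6/(-2))/13 = (6*(-½))*(1/13) = -3*1/13 = -3/13)
156*u(3, ((2 - 5)*(-5))*1) - 4*0 = 156*(-3/13) - 4*0 = -36 + 0 = -36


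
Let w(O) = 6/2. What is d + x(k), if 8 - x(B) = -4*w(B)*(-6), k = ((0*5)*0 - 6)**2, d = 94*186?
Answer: 17420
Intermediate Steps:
w(O) = 3 (w(O) = 6*(1/2) = 3)
d = 17484
k = 36 (k = (0*0 - 6)**2 = (0 - 6)**2 = (-6)**2 = 36)
x(B) = -64 (x(B) = 8 - (-4*3)*(-6) = 8 - (-12)*(-6) = 8 - 1*72 = 8 - 72 = -64)
d + x(k) = 17484 - 64 = 17420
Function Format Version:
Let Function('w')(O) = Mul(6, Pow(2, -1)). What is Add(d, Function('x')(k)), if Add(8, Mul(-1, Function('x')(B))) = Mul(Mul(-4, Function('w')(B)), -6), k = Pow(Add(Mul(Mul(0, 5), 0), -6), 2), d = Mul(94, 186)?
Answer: 17420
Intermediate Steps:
Function('w')(O) = 3 (Function('w')(O) = Mul(6, Rational(1, 2)) = 3)
d = 17484
k = 36 (k = Pow(Add(Mul(0, 0), -6), 2) = Pow(Add(0, -6), 2) = Pow(-6, 2) = 36)
Function('x')(B) = -64 (Function('x')(B) = Add(8, Mul(-1, Mul(Mul(-4, 3), -6))) = Add(8, Mul(-1, Mul(-12, -6))) = Add(8, Mul(-1, 72)) = Add(8, -72) = -64)
Add(d, Function('x')(k)) = Add(17484, -64) = 17420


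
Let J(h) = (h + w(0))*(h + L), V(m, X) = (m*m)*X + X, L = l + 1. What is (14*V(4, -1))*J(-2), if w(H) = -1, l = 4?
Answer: 2142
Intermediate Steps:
L = 5 (L = 4 + 1 = 5)
V(m, X) = X + X*m² (V(m, X) = m²*X + X = X*m² + X = X + X*m²)
J(h) = (-1 + h)*(5 + h) (J(h) = (h - 1)*(h + 5) = (-1 + h)*(5 + h))
(14*V(4, -1))*J(-2) = (14*(-(1 + 4²)))*(-5 + (-2)² + 4*(-2)) = (14*(-(1 + 16)))*(-5 + 4 - 8) = (14*(-1*17))*(-9) = (14*(-17))*(-9) = -238*(-9) = 2142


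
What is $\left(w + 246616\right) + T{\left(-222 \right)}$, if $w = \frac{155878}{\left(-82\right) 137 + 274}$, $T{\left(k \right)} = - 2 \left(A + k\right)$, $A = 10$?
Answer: $\frac{1353701261}{5480} \approx 2.4703 \cdot 10^{5}$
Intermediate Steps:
$T{\left(k \right)} = -20 - 2 k$ ($T{\left(k \right)} = - 2 \left(10 + k\right) = -20 - 2 k$)
$w = - \frac{77939}{5480}$ ($w = \frac{155878}{-11234 + 274} = \frac{155878}{-10960} = 155878 \left(- \frac{1}{10960}\right) = - \frac{77939}{5480} \approx -14.222$)
$\left(w + 246616\right) + T{\left(-222 \right)} = \left(- \frac{77939}{5480} + 246616\right) - -424 = \frac{1351377741}{5480} + \left(-20 + 444\right) = \frac{1351377741}{5480} + 424 = \frac{1353701261}{5480}$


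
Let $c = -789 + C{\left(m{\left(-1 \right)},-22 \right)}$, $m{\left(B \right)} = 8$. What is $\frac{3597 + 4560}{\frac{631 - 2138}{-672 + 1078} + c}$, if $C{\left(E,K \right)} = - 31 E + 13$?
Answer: $- \frac{3311742}{417251} \approx -7.937$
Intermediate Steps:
$C{\left(E,K \right)} = 13 - 31 E$
$c = -1024$ ($c = -789 + \left(13 - 248\right) = -789 - 235 = -1024$)
$\frac{3597 + 4560}{\frac{631 - 2138}{-672 + 1078} + c} = \frac{3597 + 4560}{\frac{631 - 2138}{-672 + 1078} - 1024} = \frac{8157}{- \frac{1507}{406} - 1024} = \frac{8157}{- \frac{417251}{406}} = 8157 \left(- \frac{406}{417251}\right) = - \frac{3311742}{417251}$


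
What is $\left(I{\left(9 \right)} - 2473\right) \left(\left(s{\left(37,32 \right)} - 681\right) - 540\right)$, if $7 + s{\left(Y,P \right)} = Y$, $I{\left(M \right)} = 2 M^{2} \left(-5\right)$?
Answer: $3910053$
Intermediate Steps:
$I{\left(M \right)} = - 10 M^{2}$
$s{\left(Y,P \right)} = -7 + Y$
$\left(I{\left(9 \right)} - 2473\right) \left(\left(s{\left(37,32 \right)} - 681\right) - 540\right) = \left(- 10 \cdot 9^{2} - 2473\right) \left(\left(\left(-7 + 37\right) - 681\right) - 540\right) = \left(\left(-10\right) 81 - 2473\right) \left(\left(30 - 681\right) - 540\right) = \left(-810 - 2473\right) \left(-651 - 540\right) = \left(-3283\right) \left(-1191\right) = 3910053$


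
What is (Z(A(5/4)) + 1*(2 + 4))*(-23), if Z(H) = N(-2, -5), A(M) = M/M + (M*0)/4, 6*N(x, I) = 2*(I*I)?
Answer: -989/3 ≈ -329.67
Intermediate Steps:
N(x, I) = I**2/3 (N(x, I) = (2*(I*I))/6 = (2*I**2)/6 = I**2/3)
A(M) = 1 (A(M) = 1 + 0*(1/4) = 1 + 0 = 1)
Z(H) = 25/3 (Z(H) = (1/3)*(-5)**2 = (1/3)*25 = 25/3)
(Z(A(5/4)) + 1*(2 + 4))*(-23) = (25/3 + 1*(2 + 4))*(-23) = (25/3 + 1*6)*(-23) = (25/3 + 6)*(-23) = (43/3)*(-23) = -989/3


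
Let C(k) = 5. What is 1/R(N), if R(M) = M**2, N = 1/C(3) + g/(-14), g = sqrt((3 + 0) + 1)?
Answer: 1225/4 ≈ 306.25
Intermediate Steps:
g = 2 (g = sqrt(3 + 1) = sqrt(4) = 2)
N = 2/35 (N = 1/5 + 2/(-14) = 1*(1/5) + 2*(-1/14) = 1/5 - 1/7 = 2/35 ≈ 0.057143)
1/R(N) = 1/((2/35)**2) = 1/(4/1225) = 1225/4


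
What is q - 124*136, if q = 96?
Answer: -16768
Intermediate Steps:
q - 124*136 = 96 - 124*136 = 96 - 16864 = -16768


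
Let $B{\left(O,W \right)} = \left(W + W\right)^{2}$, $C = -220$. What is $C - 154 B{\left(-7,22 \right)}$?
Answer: $-298364$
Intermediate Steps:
$B{\left(O,W \right)} = 4 W^{2}$ ($B{\left(O,W \right)} = \left(2 W\right)^{2} = 4 W^{2}$)
$C - 154 B{\left(-7,22 \right)} = -220 - 154 \cdot 4 \cdot 22^{2} = -220 - 154 \cdot 4 \cdot 484 = -220 - 298144 = -298364$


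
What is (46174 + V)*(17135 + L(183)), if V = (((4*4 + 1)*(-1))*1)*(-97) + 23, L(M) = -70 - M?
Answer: 807736172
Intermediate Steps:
V = 1672 (V = (((16 + 1)*(-1))*1)*(-97) + 23 = ((17*(-1))*1)*(-97) + 23 = -17*1*(-97) + 23 = -17*(-97) + 23 = 1649 + 23 = 1672)
(46174 + V)*(17135 + L(183)) = (46174 + 1672)*(17135 + (-70 - 1*183)) = 47846*(17135 + (-70 - 183)) = 47846*(17135 - 253) = 47846*16882 = 807736172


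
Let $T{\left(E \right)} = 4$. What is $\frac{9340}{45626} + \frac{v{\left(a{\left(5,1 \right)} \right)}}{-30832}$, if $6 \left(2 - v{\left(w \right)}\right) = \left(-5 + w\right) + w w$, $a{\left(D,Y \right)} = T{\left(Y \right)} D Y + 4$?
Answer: $\frac{877212619}{4220222496} \approx 0.20786$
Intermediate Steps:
$a{\left(D,Y \right)} = 4 + 4 D Y$ ($a{\left(D,Y \right)} = 4 D Y + 4 = 4 + 4 D Y$)
$v{\left(w \right)} = \frac{17}{6} - \frac{w}{6} - \frac{w^{2}}{6}$ ($v{\left(w \right)} = 2 - \frac{\left(-5 + w\right) + w w}{6} = 2 - \frac{\left(-5 + w\right) + w^{2}}{6} = 2 - \frac{-5 + w + w^{2}}{6} = 2 - \left(- \frac{5}{6} + \frac{w}{6} + \frac{w^{2}}{6}\right) = \frac{17}{6} - \frac{w}{6} - \frac{w^{2}}{6}$)
$\frac{9340}{45626} + \frac{v{\left(a{\left(5,1 \right)} \right)}}{-30832} = \frac{9340}{45626} + \frac{\frac{17}{6} - \frac{4 + 4 \cdot 5 \cdot 1}{6} - \frac{\left(4 + 4 \cdot 5 \cdot 1\right)^{2}}{6}}{-30832} = 9340 \cdot \frac{1}{45626} + \left(\frac{17}{6} - \frac{4 + 20}{6} - \frac{\left(4 + 20\right)^{2}}{6}\right) \left(- \frac{1}{30832}\right) = \frac{4670}{22813} + \left(\frac{17}{6} - 4 - \frac{24^{2}}{6}\right) \left(- \frac{1}{30832}\right) = \frac{4670}{22813} + \left(\frac{17}{6} - 4 - 96\right) \left(- \frac{1}{30832}\right) = \frac{4670}{22813} - - \frac{583}{184992} = \frac{4670}{22813} + \frac{583}{184992} = \frac{877212619}{4220222496}$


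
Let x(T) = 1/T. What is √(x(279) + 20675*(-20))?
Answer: I*√3576361469/93 ≈ 643.04*I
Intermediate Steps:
√(x(279) + 20675*(-20)) = √(1/279 + 20675*(-20)) = √(1/279 - 413500) = √(-115366499/279) = I*√3576361469/93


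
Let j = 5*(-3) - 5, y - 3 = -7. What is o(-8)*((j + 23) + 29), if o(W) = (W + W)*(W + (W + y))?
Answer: 10240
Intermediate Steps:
y = -4 (y = 3 - 7 = -4)
j = -20 (j = -15 - 5 = -20)
o(W) = 2*W*(-4 + 2*W) (o(W) = (W + W)*(W + (W - 4)) = (2*W)*(W + (-4 + W)) = (2*W)*(-4 + 2*W) = 2*W*(-4 + 2*W))
o(-8)*((j + 23) + 29) = (4*(-8)*(-2 - 8))*((-20 + 23) + 29) = (4*(-8)*(-10))*(3 + 29) = 320*32 = 10240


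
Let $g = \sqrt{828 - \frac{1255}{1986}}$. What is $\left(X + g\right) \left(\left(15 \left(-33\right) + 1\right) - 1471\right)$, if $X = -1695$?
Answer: $3330675 - \frac{655 \sqrt{3263301858}}{662} \approx 3.2742 \cdot 10^{6}$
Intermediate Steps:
$g = \frac{\sqrt{3263301858}}{1986}$ ($g = \sqrt{828 - \frac{1255}{1986}} = \sqrt{\frac{1643153}{1986}} = \frac{\sqrt{3263301858}}{1986} \approx 28.764$)
$\left(X + g\right) \left(\left(15 \left(-33\right) + 1\right) - 1471\right) = \left(-1695 + \frac{\sqrt{3263301858}}{1986}\right) \left(\left(15 \left(-33\right) + 1\right) - 1471\right) = \left(-1695 + \frac{\sqrt{3263301858}}{1986}\right) \left(\left(-495 + 1\right) - 1471\right) = \left(-1695 + \frac{\sqrt{3263301858}}{1986}\right) \left(-494 - 1471\right) = \left(-1695 + \frac{\sqrt{3263301858}}{1986}\right) \left(-1965\right) = 3330675 - \frac{655 \sqrt{3263301858}}{662}$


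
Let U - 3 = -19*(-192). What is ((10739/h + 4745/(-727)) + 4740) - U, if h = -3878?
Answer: 3044015871/2819306 ≈ 1079.7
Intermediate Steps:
U = 3651 (U = 3 - 19*(-192) = 3 + 3648 = 3651)
((10739/h + 4745/(-727)) + 4740) - U = ((10739/(-3878) + 4745/(-727)) + 4740) - 1*3651 = ((10739*(-1/3878) + 4745*(-1/727)) + 4740) - 3651 = ((-10739/3878 - 4745/727) + 4740) - 3651 = (-26208363/2819306 + 4740) - 3651 = 13337302077/2819306 - 3651 = 3044015871/2819306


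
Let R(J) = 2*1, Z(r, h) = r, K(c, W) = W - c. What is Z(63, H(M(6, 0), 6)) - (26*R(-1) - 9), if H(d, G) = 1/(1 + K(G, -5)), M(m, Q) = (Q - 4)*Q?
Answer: 20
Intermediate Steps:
M(m, Q) = Q*(-4 + Q) (M(m, Q) = (-4 + Q)*Q = Q*(-4 + Q))
H(d, G) = 1/(-4 - G) (H(d, G) = 1/(1 + (-5 - G)) = 1/(-4 - G))
R(J) = 2
Z(63, H(M(6, 0), 6)) - (26*R(-1) - 9) = 63 - (26*2 - 9) = 63 - (52 - 9) = 63 - 1*43 = 63 - 43 = 20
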